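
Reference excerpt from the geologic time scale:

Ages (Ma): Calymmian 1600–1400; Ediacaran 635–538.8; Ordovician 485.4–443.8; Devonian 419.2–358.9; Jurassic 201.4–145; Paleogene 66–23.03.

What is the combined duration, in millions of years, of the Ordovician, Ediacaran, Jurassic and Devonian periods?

254.5 million years

Duration is start − end for each: (485.4 − 443.8) + (635 − 538.8) + (201.4 − 145) + (419.2 − 358.9).
That is 41.6 + 96.2 + 56.4 + 60.3, which totals 254.5 million years.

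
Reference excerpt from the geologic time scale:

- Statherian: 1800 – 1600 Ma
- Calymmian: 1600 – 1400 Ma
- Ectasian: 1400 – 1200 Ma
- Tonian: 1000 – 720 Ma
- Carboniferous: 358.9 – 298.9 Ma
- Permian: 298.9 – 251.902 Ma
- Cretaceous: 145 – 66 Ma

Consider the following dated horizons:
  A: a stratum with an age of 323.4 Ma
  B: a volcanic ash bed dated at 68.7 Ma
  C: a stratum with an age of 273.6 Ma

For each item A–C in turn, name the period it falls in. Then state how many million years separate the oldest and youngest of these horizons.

Match each age against the start–end ranges in the excerpt: A = 323.4 Ma → Carboniferous (358.9–298.9); B = 68.7 Ma → Cretaceous (145–66); C = 273.6 Ma → Permian (298.9–251.902).
The largest age is 323.4 Ma and the smallest is 68.7 Ma; their difference is 254.7 Myr.

A — Carboniferous; B — Cretaceous; C — Permian; span 254.7 million years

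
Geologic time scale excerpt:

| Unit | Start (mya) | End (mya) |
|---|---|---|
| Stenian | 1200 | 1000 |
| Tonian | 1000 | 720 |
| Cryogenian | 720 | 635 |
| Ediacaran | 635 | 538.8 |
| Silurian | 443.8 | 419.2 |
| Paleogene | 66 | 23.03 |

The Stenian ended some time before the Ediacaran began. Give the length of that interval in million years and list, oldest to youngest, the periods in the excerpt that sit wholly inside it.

365 million years; Tonian, Cryogenian

End of Stenian = 1000 Ma; start of Ediacaran = 635 Ma.
Gap = 1000 − 635 = 365 Myr.
Periods wholly inside 1000–635 Ma: Tonian (1000–720), Cryogenian (720–635).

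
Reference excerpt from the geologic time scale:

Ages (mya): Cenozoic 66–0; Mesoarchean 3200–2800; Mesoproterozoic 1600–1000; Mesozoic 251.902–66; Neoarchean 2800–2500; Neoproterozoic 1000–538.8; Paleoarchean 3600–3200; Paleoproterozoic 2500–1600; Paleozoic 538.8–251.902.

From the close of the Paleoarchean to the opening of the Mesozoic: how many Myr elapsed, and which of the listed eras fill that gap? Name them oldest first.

End of Paleoarchean = 3200 Ma; start of Mesozoic = 251.902 Ma.
Gap = 3200 − 251.902 = 2948.098 Myr.
Eras wholly inside 3200–251.902 Ma: Mesoarchean (3200–2800), Neoarchean (2800–2500), Paleoproterozoic (2500–1600), Mesoproterozoic (1600–1000), Neoproterozoic (1000–538.8), Paleozoic (538.8–251.902).

2948.098 million years; Mesoarchean, Neoarchean, Paleoproterozoic, Mesoproterozoic, Neoproterozoic, Paleozoic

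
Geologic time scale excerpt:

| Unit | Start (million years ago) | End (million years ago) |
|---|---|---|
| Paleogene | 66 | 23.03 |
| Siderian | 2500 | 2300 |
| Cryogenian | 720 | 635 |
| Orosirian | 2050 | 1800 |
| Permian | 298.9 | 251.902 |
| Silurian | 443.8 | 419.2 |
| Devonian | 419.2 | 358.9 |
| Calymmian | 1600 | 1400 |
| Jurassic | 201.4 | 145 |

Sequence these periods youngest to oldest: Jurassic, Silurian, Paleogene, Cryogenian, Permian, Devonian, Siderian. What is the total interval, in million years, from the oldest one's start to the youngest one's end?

Paleogene → Jurassic → Permian → Devonian → Silurian → Cryogenian → Siderian; total span 2476.97 Myr

From the excerpt: Jurassic 201.4–145; Silurian 443.8–419.2; Paleogene 66–23.03; Cryogenian 720–635; Permian 298.9–251.902; Devonian 419.2–358.9; Siderian 2500–2300 (Ma).
Larger Ma is earlier, so the oldest is Siderian and the youngest is Paleogene; youngest to oldest: Paleogene, Jurassic, Permian, Devonian, Silurian, Cryogenian, Siderian.
Oldest start 2500 minus youngest end 23.03 gives 2476.97 Myr overall.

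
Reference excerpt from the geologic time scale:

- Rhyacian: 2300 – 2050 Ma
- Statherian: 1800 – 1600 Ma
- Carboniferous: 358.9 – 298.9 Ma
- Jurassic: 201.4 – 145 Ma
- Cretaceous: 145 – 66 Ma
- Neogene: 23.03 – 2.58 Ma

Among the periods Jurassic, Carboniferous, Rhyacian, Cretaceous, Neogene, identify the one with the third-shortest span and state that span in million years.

Durations: Jurassic 56.4; Carboniferous 60; Rhyacian 250; Cretaceous 79; Neogene 20.45 Myr.
Sorted shortest-first: Neogene (20.45), Jurassic (56.4), Carboniferous (60), Cretaceous (79), Rhyacian (250).
The third shortest is Carboniferous at 60 Myr.

Carboniferous, 60 million years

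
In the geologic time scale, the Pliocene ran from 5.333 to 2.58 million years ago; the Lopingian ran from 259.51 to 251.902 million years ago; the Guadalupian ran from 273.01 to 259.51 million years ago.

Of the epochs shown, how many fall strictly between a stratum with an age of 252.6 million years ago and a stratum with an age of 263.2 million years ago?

The older date is 263.2 Ma and the younger is 252.6 Ma.
No epoch both begins after 263.2 Ma and ends before 252.6 Ma, so the count is 0.

0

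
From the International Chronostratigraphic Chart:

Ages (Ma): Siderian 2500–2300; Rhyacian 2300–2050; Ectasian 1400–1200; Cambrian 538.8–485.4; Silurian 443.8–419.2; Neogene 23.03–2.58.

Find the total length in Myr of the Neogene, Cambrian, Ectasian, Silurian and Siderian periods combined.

498.45 million years

Duration is start − end for each: (23.03 − 2.58) + (538.8 − 485.4) + (1400 − 1200) + (443.8 − 419.2) + (2500 − 2300).
That is 20.45 + 53.4 + 200 + 24.6 + 200, which totals 498.45 million years.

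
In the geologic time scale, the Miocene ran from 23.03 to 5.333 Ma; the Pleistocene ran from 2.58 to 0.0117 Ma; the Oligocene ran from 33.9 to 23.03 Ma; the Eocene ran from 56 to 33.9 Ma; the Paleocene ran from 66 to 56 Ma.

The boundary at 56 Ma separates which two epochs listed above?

Paleocene and Eocene

The Paleocene ends at 56 Ma and the Eocene begins at 56 Ma, so they share that boundary.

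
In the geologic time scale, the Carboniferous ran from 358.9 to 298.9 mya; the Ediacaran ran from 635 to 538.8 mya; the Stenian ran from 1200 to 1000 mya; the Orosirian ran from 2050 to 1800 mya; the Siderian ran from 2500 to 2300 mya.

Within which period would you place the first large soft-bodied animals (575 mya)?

575 Ma lies between 635 and 538.8 Ma, so it falls in the Ediacaran.

Ediacaran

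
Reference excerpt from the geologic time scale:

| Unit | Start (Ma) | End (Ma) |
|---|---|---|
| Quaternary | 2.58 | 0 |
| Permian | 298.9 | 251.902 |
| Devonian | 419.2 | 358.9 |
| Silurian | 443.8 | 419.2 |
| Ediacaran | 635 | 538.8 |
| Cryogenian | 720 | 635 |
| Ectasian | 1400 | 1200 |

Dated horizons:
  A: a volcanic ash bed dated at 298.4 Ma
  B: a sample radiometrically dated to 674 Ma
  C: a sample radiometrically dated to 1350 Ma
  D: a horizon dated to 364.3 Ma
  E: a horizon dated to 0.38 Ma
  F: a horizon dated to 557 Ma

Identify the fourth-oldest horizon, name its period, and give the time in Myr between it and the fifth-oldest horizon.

D, in the Devonian; 65.9 million years to A

Sorted oldest-first by Ma: C (1350), B (674), F (557), D (364.3), A (298.4), E (0.38).
The fourth oldest is D at 364.3 Ma, which lies in 419.2–358.9 Ma: the Devonian.
The fifth oldest is A at 298.4 Ma; separation = |364.3 − 298.4| = 65.9 Myr.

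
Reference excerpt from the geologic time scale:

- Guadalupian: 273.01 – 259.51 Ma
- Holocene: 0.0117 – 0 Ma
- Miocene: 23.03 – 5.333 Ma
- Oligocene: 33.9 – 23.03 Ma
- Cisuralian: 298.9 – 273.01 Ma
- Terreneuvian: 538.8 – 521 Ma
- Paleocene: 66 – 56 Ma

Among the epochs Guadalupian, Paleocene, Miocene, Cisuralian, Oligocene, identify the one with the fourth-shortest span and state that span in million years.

Start − end for each: Guadalupian 273.01 − 259.51 = 13.5; Paleocene 66 − 56 = 10; Miocene 23.03 − 5.333 = 17.697; Cisuralian 298.9 − 273.01 = 25.89; Oligocene 33.9 − 23.03 = 10.87.
Ranking these from shortest: Paleocene < Oligocene < Guadalupian < Miocene < Cisuralian.
Position 4 in that ranking is Miocene, which lasted 17.697 Myr.

Miocene, 17.697 million years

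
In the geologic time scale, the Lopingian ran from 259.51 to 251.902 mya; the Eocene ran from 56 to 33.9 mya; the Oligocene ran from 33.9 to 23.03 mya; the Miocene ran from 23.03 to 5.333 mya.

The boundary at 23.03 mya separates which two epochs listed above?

The Oligocene ends at 23.03 mya and the Miocene begins at 23.03 mya, so they share that boundary.

Oligocene and Miocene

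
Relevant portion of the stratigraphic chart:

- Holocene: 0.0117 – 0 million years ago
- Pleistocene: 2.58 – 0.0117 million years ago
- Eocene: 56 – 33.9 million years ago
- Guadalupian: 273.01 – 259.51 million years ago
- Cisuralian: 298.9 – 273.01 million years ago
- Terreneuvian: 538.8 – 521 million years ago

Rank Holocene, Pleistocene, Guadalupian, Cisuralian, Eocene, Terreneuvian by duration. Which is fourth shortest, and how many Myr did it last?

Start − end for each: Holocene 0.0117 − 0 = 0.0117; Pleistocene 2.58 − 0.0117 = 2.5683; Guadalupian 273.01 − 259.51 = 13.5; Cisuralian 298.9 − 273.01 = 25.89; Eocene 56 − 33.9 = 22.1; Terreneuvian 538.8 − 521 = 17.8.
Ranking these from shortest: Holocene < Pleistocene < Guadalupian < Terreneuvian < Eocene < Cisuralian.
Position 4 in that ranking is Terreneuvian, which lasted 17.8 Myr.

Terreneuvian, 17.8 million years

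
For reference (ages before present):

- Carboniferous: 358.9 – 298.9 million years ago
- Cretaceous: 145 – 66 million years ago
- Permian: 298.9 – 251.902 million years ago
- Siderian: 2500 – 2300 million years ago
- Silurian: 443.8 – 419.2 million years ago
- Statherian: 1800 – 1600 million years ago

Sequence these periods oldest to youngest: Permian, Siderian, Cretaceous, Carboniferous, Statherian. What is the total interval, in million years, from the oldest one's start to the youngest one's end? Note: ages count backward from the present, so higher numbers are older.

Start ages (Ma): Siderian 2500, Statherian 1800, Carboniferous 358.9, Permian 298.9, Cretaceous 145.
Ordered oldest to youngest: Siderian, Statherian, Carboniferous, Permian, Cretaceous.
Span = 2500 − 66 = 2434 Myr.

Siderian → Statherian → Carboniferous → Permian → Cretaceous; total span 2434 Myr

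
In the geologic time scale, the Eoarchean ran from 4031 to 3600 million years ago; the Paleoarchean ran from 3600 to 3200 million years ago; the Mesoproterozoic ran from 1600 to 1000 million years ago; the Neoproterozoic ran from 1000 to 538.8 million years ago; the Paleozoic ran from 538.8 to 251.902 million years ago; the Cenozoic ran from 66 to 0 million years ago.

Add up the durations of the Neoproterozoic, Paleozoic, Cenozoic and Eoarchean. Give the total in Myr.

1245.098 million years

Duration is start − end for each: (1000 − 538.8) + (538.8 − 251.902) + (66 − 0) + (4031 − 3600).
That is 461.2 + 286.898 + 66 + 431, which totals 1245.098 million years.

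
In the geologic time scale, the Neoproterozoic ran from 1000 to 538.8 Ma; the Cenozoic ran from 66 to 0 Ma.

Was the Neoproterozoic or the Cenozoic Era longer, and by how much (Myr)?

Neoproterozoic: 1000 − 538.8 = 461.2 Myr.
Cenozoic: 66 − 0 = 66 Myr.
Difference: 461.2 − 66 = 395.2 Myr, so the Neoproterozoic was longer.

Neoproterozoic, by 395.2 million years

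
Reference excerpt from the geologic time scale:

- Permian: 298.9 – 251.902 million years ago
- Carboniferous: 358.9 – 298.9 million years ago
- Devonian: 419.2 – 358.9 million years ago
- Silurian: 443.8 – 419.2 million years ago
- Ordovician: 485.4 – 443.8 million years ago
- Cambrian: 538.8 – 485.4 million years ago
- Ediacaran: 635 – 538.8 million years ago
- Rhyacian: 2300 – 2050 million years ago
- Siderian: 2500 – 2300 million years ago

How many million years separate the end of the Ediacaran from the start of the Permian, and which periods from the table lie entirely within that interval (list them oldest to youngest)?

The Ediacaran closes at 538.8 Ma and the Permian opens at 298.9 Ma, so the interval is 538.8 − 298.9 = 239.9 Myr.
A period fits inside if it starts at or after 538.8 Ma and ends at or before 298.9 Ma; oldest first that gives Cambrian, Ordovician, Silurian, Devonian, Carboniferous.

239.9 million years; Cambrian, Ordovician, Silurian, Devonian, Carboniferous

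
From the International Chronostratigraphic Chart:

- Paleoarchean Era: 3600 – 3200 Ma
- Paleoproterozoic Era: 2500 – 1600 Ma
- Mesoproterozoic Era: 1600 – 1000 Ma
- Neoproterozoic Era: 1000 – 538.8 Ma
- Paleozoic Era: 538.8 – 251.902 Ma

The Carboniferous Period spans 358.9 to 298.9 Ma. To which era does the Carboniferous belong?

The Carboniferous (358.9–298.9 Ma) lies entirely within 538.8–251.902 Ma, the Paleozoic Era.

Paleozoic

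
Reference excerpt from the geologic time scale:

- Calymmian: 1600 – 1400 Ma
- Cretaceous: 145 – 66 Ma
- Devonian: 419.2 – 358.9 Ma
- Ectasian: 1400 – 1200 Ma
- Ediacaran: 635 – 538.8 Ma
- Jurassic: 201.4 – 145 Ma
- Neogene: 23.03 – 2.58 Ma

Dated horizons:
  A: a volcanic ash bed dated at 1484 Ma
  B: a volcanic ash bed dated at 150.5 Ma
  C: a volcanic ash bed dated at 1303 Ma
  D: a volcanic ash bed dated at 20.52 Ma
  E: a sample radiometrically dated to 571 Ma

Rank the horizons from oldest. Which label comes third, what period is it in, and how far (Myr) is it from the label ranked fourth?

Sorted oldest-first by Ma: A (1484), C (1303), E (571), B (150.5), D (20.52).
The third oldest is E at 571 Ma, which lies in 635–538.8 Ma: the Ediacaran.
The fourth oldest is B at 150.5 Ma; separation = |571 − 150.5| = 420.5 Myr.

E, in the Ediacaran; 420.5 million years to B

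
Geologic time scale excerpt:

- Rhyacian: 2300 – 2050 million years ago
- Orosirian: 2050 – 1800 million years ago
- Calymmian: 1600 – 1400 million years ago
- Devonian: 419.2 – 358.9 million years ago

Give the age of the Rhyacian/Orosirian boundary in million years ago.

The Rhyacian ends and the Orosirian begins at 2050 million years ago.

2050 million years ago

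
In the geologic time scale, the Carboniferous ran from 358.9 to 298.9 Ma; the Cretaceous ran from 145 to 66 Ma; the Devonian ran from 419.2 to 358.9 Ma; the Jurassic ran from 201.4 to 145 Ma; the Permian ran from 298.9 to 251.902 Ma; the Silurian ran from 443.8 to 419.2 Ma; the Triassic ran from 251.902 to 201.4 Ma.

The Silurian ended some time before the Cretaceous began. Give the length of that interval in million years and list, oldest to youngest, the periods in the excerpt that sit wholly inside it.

274.2 million years; Devonian, Carboniferous, Permian, Triassic, Jurassic

The Silurian closes at 419.2 Ma and the Cretaceous opens at 145 Ma, so the interval is 419.2 − 145 = 274.2 Myr.
A period fits inside if it starts at or after 419.2 Ma and ends at or before 145 Ma; oldest first that gives Devonian, Carboniferous, Permian, Triassic, Jurassic.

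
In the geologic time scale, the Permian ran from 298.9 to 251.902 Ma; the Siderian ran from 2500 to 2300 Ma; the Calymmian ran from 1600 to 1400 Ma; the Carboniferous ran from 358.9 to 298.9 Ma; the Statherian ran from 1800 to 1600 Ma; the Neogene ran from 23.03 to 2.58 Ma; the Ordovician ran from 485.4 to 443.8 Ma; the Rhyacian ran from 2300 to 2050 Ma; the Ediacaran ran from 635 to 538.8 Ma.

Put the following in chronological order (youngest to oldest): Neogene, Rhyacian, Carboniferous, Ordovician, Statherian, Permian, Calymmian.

Neogene, then Permian, then Carboniferous, then Ordovician, then Calymmian, then Statherian, then Rhyacian

Read off each span (Ma): Neogene 23.03–2.58; Rhyacian 2300–2050; Carboniferous 358.9–298.9; Ordovician 485.4–443.8; Statherian 1800–1600; Permian 298.9–251.902; Calymmian 1600–1400.
Larger Ma is older, so oldest→youngest is Rhyacian, Statherian, Calymmian, Ordovician, Carboniferous, Permian, Neogene; reverse it for youngest→oldest.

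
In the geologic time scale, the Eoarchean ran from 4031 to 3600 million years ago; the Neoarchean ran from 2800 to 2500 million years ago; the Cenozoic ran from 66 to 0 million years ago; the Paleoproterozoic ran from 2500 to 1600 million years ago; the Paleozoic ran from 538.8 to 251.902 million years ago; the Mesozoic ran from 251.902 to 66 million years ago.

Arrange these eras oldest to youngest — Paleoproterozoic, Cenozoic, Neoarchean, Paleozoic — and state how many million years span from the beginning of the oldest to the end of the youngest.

From the excerpt: Paleoproterozoic 2500–1600; Cenozoic 66–0; Neoarchean 2800–2500; Paleozoic 538.8–251.902 (Ma).
Larger Ma is earlier, so the oldest is Neoarchean and the youngest is Cenozoic; oldest to youngest: Neoarchean, Paleoproterozoic, Paleozoic, Cenozoic.
Oldest start 2800 minus youngest end 0 gives 2800 Myr overall.

Neoarchean, Paleoproterozoic, Paleozoic, Cenozoic; total span 2800 Myr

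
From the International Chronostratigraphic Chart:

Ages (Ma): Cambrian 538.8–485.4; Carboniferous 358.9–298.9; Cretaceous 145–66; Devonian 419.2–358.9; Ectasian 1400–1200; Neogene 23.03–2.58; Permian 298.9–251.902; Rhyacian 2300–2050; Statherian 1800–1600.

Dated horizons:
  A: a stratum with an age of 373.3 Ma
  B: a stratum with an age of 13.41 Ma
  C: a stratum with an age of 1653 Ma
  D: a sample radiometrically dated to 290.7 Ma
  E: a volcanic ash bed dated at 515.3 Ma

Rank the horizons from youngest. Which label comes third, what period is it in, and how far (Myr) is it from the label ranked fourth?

A, in the Devonian; 142 million years to E

Sorted youngest-first by Ma: B (13.41), D (290.7), A (373.3), E (515.3), C (1653).
The third youngest is A at 373.3 Ma, which lies in 419.2–358.9 Ma: the Devonian.
The fourth youngest is E at 515.3 Ma; separation = |373.3 − 515.3| = 142 Myr.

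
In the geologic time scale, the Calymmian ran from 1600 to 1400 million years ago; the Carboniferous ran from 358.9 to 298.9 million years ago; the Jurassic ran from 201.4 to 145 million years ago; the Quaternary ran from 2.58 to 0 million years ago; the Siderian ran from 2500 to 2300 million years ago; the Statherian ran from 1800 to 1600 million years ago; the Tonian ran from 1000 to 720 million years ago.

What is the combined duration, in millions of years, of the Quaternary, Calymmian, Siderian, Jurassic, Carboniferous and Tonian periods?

Duration is start − end for each: (2.58 − 0) + (1600 − 1400) + (2500 − 2300) + (201.4 − 145) + (358.9 − 298.9) + (1000 − 720).
That is 2.58 + 200 + 200 + 56.4 + 60 + 280, which totals 798.98 million years.

798.98 million years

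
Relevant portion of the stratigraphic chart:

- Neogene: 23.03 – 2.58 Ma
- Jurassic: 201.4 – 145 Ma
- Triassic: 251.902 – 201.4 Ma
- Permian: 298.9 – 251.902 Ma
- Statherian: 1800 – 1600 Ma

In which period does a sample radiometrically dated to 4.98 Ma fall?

Neogene

4.98 Ma lies between 23.03 and 2.58 Ma, so it falls in the Neogene.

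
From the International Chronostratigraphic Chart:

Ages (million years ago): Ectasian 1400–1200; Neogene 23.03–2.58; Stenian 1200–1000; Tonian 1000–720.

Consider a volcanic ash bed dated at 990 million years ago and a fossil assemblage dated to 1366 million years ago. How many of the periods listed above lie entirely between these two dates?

1

The older date is 1366 Ma and the younger is 990 Ma.
Periods with start < 1366 and end > 990 Ma: Stenian (1200–1000).
That is 1 complete period.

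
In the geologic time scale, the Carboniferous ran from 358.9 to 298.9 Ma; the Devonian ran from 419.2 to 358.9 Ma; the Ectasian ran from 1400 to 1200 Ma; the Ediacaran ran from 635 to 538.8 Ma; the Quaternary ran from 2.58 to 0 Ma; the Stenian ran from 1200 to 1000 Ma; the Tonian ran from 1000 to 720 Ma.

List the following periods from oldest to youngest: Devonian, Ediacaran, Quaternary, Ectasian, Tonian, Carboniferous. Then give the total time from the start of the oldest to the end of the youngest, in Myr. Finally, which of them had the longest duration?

Ectasian → Tonian → Ediacaran → Devonian → Carboniferous → Quaternary; total span 1400 Myr; longest is Tonian

From the excerpt: Devonian 419.2–358.9; Ediacaran 635–538.8; Quaternary 2.58–0; Ectasian 1400–1200; Tonian 1000–720; Carboniferous 358.9–298.9 (Ma).
Larger Ma is earlier, so the oldest is Ectasian and the youngest is Quaternary; oldest to youngest: Ectasian, Tonian, Ediacaran, Devonian, Carboniferous, Quaternary.
Oldest start 1400 minus youngest end 0 gives 1400 Myr overall.
Individual lengths (start − end): Devonian 60.3; Tonian 280; Ectasian 200; Carboniferous 60; Quaternary 2.58; Ediacaran 96.2. The largest is Tonian at 280 Myr.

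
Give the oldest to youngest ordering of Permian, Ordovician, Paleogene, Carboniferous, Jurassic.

Era membership (oldest first within each) — Paleozoic: Ordovician, Carboniferous, Permian; Mesozoic: Jurassic; Cenozoic: Paleogene. Paleozoic precedes Mesozoic, which precedes Cenozoic. Concatenating the groups in that era order gives oldest to youngest directly.

Ordovician → Carboniferous → Permian → Jurassic → Paleogene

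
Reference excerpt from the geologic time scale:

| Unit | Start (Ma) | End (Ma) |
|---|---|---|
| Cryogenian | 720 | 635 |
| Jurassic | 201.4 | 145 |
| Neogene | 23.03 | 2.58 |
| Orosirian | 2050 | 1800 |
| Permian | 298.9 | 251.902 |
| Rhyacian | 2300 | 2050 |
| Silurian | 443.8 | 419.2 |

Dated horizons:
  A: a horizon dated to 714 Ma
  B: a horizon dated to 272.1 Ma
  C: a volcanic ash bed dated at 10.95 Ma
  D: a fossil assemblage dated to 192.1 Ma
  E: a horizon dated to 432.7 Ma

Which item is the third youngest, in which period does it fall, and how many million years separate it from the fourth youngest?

B, in the Permian; 160.6 million years to E

Sorted youngest-first by Ma: C (10.95), D (192.1), B (272.1), E (432.7), A (714).
The third youngest is B at 272.1 Ma, which lies in 298.9–251.902 Ma: the Permian.
The fourth youngest is E at 432.7 Ma; separation = |272.1 − 432.7| = 160.6 Myr.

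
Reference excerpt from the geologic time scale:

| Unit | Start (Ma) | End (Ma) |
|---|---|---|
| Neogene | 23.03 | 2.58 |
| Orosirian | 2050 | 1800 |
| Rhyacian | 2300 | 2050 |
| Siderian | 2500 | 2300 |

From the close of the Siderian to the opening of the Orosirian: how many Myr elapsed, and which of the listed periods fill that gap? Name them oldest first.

The Siderian closes at 2300 Ma and the Orosirian opens at 2050 Ma, so the interval is 2300 − 2050 = 250 Myr.
A period fits inside if it starts at or after 2300 Ma and ends at or before 2050 Ma; oldest first that gives Rhyacian.

250 million years; Rhyacian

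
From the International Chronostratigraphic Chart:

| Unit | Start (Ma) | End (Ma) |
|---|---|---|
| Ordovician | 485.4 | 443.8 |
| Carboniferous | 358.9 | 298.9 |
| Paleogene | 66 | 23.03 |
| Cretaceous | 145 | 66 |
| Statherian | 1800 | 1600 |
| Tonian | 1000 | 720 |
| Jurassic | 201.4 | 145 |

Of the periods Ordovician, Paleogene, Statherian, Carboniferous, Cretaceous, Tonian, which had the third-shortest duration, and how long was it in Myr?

Carboniferous, 60 million years

Start − end for each: Ordovician 485.4 − 443.8 = 41.6; Paleogene 66 − 23.03 = 42.97; Statherian 1800 − 1600 = 200; Carboniferous 358.9 − 298.9 = 60; Cretaceous 145 − 66 = 79; Tonian 1000 − 720 = 280.
Ranking these from shortest: Ordovician < Paleogene < Carboniferous < Cretaceous < Statherian < Tonian.
Position 3 in that ranking is Carboniferous, which lasted 60 Myr.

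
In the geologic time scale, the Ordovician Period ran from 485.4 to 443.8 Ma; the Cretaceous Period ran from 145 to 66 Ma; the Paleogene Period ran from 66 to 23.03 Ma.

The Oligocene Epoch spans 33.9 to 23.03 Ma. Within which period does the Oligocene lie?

Paleogene

The Oligocene (33.9–23.03 Ma) lies entirely within 66–23.03 Ma, the Paleogene Period.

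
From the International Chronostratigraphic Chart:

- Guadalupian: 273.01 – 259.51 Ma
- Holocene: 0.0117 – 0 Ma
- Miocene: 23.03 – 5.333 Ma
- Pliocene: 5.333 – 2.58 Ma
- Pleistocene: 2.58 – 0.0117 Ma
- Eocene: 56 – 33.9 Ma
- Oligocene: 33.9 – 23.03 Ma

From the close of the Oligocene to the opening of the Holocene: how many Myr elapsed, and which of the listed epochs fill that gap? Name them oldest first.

End of Oligocene = 23.03 Ma; start of Holocene = 0.0117 Ma.
Gap = 23.03 − 0.0117 = 23.0183 Myr.
Epochs wholly inside 23.03–0.0117 Ma: Miocene (23.03–5.333), Pliocene (5.333–2.58), Pleistocene (2.58–0.0117).

23.0183 million years; Miocene, Pliocene, Pleistocene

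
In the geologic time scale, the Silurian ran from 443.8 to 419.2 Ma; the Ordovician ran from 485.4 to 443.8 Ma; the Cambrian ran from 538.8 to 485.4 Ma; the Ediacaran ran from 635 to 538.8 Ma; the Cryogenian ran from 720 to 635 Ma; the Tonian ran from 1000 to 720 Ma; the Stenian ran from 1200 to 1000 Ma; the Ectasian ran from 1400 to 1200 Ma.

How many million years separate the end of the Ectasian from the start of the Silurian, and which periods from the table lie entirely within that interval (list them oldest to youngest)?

The Ectasian closes at 1200 Ma and the Silurian opens at 443.8 Ma, so the interval is 1200 − 443.8 = 756.2 Myr.
A period fits inside if it starts at or after 1200 Ma and ends at or before 443.8 Ma; oldest first that gives Stenian, Tonian, Cryogenian, Ediacaran, Cambrian, Ordovician.

756.2 million years; Stenian, Tonian, Cryogenian, Ediacaran, Cambrian, Ordovician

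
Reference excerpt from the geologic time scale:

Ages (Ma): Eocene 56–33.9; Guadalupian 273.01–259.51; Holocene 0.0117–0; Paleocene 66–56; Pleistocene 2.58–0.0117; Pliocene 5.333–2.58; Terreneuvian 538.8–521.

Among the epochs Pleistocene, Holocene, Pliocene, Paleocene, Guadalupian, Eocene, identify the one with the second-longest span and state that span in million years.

Guadalupian, 13.5 million years

Start − end for each: Pleistocene 2.58 − 0.0117 = 2.5683; Holocene 0.0117 − 0 = 0.0117; Pliocene 5.333 − 2.58 = 2.753; Paleocene 66 − 56 = 10; Guadalupian 273.01 − 259.51 = 13.5; Eocene 56 − 33.9 = 22.1.
Ranking these from longest: Eocene > Guadalupian > Paleocene > Pliocene > Pleistocene > Holocene.
Position 2 in that ranking is Guadalupian, which lasted 13.5 Myr.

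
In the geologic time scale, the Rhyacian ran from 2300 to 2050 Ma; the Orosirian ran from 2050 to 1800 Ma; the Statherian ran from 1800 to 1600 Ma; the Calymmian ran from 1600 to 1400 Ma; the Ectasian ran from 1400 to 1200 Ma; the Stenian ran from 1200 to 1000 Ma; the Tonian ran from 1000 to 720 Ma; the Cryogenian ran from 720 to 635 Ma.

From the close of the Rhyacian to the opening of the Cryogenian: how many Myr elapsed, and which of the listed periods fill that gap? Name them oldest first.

End of Rhyacian = 2050 Ma; start of Cryogenian = 720 Ma.
Gap = 2050 − 720 = 1330 Myr.
Periods wholly inside 2050–720 Ma: Orosirian (2050–1800), Statherian (1800–1600), Calymmian (1600–1400), Ectasian (1400–1200), Stenian (1200–1000), Tonian (1000–720).

1330 million years; Orosirian, Statherian, Calymmian, Ectasian, Stenian, Tonian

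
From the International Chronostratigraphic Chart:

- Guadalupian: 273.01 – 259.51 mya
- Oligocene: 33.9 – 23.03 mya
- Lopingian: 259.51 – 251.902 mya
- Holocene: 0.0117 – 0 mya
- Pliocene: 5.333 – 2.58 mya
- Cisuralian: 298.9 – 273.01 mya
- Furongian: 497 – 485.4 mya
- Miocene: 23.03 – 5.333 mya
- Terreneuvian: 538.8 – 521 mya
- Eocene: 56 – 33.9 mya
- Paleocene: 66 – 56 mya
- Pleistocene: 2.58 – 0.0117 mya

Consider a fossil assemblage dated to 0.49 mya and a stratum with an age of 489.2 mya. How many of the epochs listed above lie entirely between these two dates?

489.2 Ma sits inside the Furongian (497–485.4) and 0.49 Ma inside the Pleistocene (2.58–0.0117); neither of those is wholly between the two dates.
The listed epochs lying completely between them are Cisuralian, Guadalupian, Lopingian, Paleocene, Eocene, Oligocene, Miocene, Pliocene — 8 in all.

8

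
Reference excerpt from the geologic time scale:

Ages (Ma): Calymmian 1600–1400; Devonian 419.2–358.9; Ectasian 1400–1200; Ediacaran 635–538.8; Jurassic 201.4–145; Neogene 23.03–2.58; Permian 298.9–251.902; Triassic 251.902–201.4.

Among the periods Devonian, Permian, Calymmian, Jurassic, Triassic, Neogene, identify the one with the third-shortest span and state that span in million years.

Triassic, 50.502 million years

Start − end for each: Devonian 419.2 − 358.9 = 60.3; Permian 298.9 − 251.902 = 46.998; Calymmian 1600 − 1400 = 200; Jurassic 201.4 − 145 = 56.4; Triassic 251.902 − 201.4 = 50.502; Neogene 23.03 − 2.58 = 20.45.
Ranking these from shortest: Neogene < Permian < Triassic < Jurassic < Devonian < Calymmian.
Position 3 in that ranking is Triassic, which lasted 50.502 Myr.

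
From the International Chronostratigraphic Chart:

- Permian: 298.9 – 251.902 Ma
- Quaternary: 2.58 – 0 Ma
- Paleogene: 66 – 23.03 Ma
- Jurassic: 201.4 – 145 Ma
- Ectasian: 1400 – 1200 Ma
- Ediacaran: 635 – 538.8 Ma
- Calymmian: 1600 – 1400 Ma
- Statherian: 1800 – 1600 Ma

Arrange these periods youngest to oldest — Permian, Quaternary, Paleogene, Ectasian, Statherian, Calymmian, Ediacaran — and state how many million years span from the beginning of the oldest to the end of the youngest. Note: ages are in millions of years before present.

Start ages (Ma): Statherian 1800, Calymmian 1600, Ectasian 1400, Ediacaran 635, Permian 298.9, Paleogene 66, Quaternary 2.58.
Ordered youngest to oldest: Quaternary, Paleogene, Permian, Ediacaran, Ectasian, Calymmian, Statherian.
Span = 1800 − 0 = 1800 Myr.

Quaternary → Paleogene → Permian → Ediacaran → Ectasian → Calymmian → Statherian; total span 1800 Myr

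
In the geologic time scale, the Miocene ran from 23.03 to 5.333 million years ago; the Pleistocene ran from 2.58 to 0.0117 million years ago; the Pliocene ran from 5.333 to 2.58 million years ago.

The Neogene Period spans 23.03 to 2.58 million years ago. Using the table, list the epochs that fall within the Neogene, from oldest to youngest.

Miocene, Pliocene

Epochs with both bounds inside 23.03–2.58 Ma: Miocene (23.03–5.333), Pliocene (5.333–2.58).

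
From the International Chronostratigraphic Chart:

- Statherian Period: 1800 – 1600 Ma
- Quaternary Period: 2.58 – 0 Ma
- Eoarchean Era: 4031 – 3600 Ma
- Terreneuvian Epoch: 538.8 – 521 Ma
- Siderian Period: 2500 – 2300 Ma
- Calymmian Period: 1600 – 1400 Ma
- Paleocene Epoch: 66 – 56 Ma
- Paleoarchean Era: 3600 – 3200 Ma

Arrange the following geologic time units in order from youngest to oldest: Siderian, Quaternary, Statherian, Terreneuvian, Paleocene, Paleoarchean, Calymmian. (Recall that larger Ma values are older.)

Sorting by start age (ascending Ma, since larger Ma = older): Quaternary began 2.58, Paleocene began 66, Terreneuvian began 538.8, Calymmian began 1600, Statherian began 1800, Siderian began 2500, Paleoarchean began 3600.

Quaternary → Paleocene → Terreneuvian → Calymmian → Statherian → Siderian → Paleoarchean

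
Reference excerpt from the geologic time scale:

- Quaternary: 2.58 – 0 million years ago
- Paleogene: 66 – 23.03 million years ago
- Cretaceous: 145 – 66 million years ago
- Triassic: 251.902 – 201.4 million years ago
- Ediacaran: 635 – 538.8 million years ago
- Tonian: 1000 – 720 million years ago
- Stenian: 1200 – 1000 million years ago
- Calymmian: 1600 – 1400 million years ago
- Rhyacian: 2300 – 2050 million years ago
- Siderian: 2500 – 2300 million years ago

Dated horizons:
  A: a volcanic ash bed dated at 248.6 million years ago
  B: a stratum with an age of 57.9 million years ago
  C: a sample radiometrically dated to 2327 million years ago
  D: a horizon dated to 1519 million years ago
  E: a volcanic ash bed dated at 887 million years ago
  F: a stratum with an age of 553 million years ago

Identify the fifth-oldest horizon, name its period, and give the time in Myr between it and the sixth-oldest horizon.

A, in the Triassic; 190.7 million years to B

Sorted oldest-first by Ma: C (2327), D (1519), E (887), F (553), A (248.6), B (57.9).
The fifth oldest is A at 248.6 Ma, which lies in 251.902–201.4 Ma: the Triassic.
The sixth oldest is B at 57.9 Ma; separation = |248.6 − 57.9| = 190.7 Myr.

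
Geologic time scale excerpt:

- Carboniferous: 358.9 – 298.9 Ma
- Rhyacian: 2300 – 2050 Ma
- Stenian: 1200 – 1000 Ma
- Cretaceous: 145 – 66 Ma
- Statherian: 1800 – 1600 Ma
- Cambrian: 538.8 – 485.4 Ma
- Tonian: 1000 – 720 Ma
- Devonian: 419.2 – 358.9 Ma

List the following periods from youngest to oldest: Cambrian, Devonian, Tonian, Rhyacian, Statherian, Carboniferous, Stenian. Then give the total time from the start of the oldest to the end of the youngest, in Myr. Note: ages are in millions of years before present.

Carboniferous, Devonian, Cambrian, Tonian, Stenian, Statherian, Rhyacian; total span 2001.1 Myr

From the excerpt: Cambrian 538.8–485.4; Devonian 419.2–358.9; Tonian 1000–720; Rhyacian 2300–2050; Statherian 1800–1600; Carboniferous 358.9–298.9; Stenian 1200–1000 (Ma).
Larger Ma is earlier, so the oldest is Rhyacian and the youngest is Carboniferous; youngest to oldest: Carboniferous, Devonian, Cambrian, Tonian, Stenian, Statherian, Rhyacian.
Oldest start 2300 minus youngest end 298.9 gives 2001.1 Myr overall.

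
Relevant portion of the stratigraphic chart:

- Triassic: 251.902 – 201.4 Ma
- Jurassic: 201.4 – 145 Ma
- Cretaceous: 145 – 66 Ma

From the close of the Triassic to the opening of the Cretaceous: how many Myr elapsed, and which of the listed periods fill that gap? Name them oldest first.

56.4 million years; Jurassic

End of Triassic = 201.4 Ma; start of Cretaceous = 145 Ma.
Gap = 201.4 − 145 = 56.4 Myr.
Periods wholly inside 201.4–145 Ma: Jurassic (201.4–145).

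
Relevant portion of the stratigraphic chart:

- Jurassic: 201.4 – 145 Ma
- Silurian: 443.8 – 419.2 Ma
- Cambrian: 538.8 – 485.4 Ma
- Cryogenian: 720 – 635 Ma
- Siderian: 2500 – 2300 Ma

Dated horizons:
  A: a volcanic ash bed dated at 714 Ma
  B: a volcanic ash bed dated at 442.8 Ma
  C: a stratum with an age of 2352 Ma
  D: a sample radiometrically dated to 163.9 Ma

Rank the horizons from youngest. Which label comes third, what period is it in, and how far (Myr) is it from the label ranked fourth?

A, in the Cryogenian; 1638 million years to C

Smaller Ma means younger, so youngest first: D 163.9 < B 442.8 < A 714 < C 2352.
Counting 3 along gives A (714 Ma); the excerpt puts that inside the Cryogenian, 720–635 Ma.
Next in line is C (2352 Ma), and 2352 − 714 = 1638 Myr.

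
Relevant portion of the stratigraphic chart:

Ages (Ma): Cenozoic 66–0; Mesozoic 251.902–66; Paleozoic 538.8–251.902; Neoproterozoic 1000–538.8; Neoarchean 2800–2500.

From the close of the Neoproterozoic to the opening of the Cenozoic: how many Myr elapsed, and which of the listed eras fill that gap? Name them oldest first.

End of Neoproterozoic = 538.8 Ma; start of Cenozoic = 66 Ma.
Gap = 538.8 − 66 = 472.8 Myr.
Eras wholly inside 538.8–66 Ma: Paleozoic (538.8–251.902), Mesozoic (251.902–66).

472.8 million years; Paleozoic, Mesozoic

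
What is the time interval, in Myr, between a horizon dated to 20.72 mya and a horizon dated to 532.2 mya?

532.2 − 20.72 = 511.48 million years.

511.48 million years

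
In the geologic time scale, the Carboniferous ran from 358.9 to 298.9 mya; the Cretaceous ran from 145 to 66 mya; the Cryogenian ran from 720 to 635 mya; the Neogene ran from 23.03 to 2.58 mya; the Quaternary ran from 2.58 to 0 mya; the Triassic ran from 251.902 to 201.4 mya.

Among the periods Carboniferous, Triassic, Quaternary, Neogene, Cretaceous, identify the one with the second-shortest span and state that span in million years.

Neogene, 20.45 million years

Start − end for each: Carboniferous 358.9 − 298.9 = 60; Triassic 251.902 − 201.4 = 50.502; Quaternary 2.58 − 0 = 2.58; Neogene 23.03 − 2.58 = 20.45; Cretaceous 145 − 66 = 79.
Ranking these from shortest: Quaternary < Neogene < Triassic < Carboniferous < Cretaceous.
Position 2 in that ranking is Neogene, which lasted 20.45 Myr.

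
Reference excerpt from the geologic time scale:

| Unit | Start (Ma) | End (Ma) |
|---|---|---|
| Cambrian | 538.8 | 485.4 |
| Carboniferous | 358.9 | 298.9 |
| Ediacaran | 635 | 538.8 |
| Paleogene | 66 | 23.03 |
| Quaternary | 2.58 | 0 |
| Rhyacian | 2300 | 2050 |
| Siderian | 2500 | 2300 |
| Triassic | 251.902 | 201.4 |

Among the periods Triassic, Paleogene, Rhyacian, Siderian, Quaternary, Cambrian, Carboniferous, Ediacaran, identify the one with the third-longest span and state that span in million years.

Ediacaran, 96.2 million years

Durations: Triassic 50.502; Paleogene 42.97; Rhyacian 250; Siderian 200; Quaternary 2.58; Cambrian 53.4; Carboniferous 60; Ediacaran 96.2 Myr.
Sorted longest-first: Rhyacian (250), Siderian (200), Ediacaran (96.2), Carboniferous (60), Cambrian (53.4), Triassic (50.502), Paleogene (42.97), Quaternary (2.58).
The third longest is Ediacaran at 96.2 Myr.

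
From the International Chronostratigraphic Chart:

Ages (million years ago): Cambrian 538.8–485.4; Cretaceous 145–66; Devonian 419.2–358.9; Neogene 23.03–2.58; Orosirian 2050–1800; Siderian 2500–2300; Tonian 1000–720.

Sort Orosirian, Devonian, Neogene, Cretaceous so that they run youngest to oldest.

Neogene, Cretaceous, Devonian, Orosirian

The oldest of these is Orosirian (starts 2050 Ma) and the youngest is Neogene (ends 2.58 Ma).
In between, by decreasing start age: Devonian (419.2), Cretaceous (145).
Listing youngest first means reversing that sequence.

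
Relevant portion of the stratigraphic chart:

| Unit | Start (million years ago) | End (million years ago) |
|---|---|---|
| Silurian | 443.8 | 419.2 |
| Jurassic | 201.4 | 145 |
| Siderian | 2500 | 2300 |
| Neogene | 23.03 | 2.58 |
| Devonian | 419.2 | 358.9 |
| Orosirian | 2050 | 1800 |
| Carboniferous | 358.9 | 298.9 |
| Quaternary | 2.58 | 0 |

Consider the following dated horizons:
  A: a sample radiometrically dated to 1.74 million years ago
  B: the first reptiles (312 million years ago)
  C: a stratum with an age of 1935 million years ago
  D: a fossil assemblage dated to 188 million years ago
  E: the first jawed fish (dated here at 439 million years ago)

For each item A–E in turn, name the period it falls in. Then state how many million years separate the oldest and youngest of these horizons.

A: 1.74 Ma lies in 2.58–0 Ma, so Quaternary.
B: 312 Ma lies in 358.9–298.9 Ma, so Carboniferous.
C: 1935 Ma lies in 2050–1800 Ma, so Orosirian.
D: 188 Ma lies in 201.4–145 Ma, so Jurassic.
E: 439 Ma lies in 443.8–419.2 Ma, so Silurian.
Oldest = 1935 Ma, youngest = 1.74 Ma → span 1933.26 Myr.

A — Quaternary; B — Carboniferous; C — Orosirian; D — Jurassic; E — Silurian; span 1933.26 million years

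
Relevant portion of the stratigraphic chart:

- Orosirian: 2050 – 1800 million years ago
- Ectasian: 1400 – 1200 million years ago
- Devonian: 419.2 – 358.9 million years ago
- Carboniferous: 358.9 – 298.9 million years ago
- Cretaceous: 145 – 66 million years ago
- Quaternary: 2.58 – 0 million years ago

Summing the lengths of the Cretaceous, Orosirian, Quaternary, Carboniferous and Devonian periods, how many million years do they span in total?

Each duration: Cretaceous = 79; Orosirian = 250; Quaternary = 2.58; Carboniferous = 60; Devonian = 60.3.
Sum: 79 + 250 + 2.58 + 60 + 60.3 = 451.88 Myr.

451.88 million years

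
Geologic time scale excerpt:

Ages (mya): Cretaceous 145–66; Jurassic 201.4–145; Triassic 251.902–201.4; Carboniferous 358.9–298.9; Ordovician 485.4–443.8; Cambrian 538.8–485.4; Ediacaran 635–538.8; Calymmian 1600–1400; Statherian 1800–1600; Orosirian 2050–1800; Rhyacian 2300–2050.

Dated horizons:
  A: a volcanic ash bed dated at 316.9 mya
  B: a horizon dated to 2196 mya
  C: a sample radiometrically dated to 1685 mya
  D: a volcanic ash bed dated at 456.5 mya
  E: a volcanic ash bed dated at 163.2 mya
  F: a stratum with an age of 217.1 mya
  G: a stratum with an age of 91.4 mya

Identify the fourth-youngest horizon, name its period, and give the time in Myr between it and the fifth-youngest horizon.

Sorted youngest-first by Ma: G (91.4), E (163.2), F (217.1), A (316.9), D (456.5), C (1685), B (2196).
The fourth youngest is A at 316.9 Ma, which lies in 358.9–298.9 Ma: the Carboniferous.
The fifth youngest is D at 456.5 Ma; separation = |316.9 − 456.5| = 139.6 Myr.

A, in the Carboniferous; 139.6 million years to D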